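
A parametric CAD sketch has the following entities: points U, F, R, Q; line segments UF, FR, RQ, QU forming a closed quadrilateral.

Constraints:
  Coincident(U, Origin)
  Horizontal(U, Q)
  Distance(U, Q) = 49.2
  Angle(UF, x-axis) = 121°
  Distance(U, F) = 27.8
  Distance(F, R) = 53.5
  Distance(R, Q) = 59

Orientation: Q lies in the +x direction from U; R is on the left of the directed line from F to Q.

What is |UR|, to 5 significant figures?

62.468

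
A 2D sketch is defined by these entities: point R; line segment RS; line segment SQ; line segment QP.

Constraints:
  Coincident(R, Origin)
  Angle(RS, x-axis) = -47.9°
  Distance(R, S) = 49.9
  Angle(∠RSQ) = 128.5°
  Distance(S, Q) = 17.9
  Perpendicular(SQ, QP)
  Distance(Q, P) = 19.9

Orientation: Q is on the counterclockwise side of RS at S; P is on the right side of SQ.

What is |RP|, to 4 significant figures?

76.63

R is at the origin; RS runs at -47.9° with length 49.9, so S = 49.9·(cos -47.9°, sin -47.9°) = (33.45, -37.02). ∠RSQ = 128.5°, so SQ runs at -47.9° + (180° − 128.5°) = 3.600° from the x-axis; with |SQ| = 17.9, Q = S + 17.9·(cos 3.600°, sin 3.600°) = (51.32, -35.90). The perpendicularity gives QP at right angles to SQ; with |QP| = 19.9 on the right of SQ, P = Q + 19.9·(0.06279, -0.9980) = (52.57, -55.76). Then |RP| = |P − R| = 76.63.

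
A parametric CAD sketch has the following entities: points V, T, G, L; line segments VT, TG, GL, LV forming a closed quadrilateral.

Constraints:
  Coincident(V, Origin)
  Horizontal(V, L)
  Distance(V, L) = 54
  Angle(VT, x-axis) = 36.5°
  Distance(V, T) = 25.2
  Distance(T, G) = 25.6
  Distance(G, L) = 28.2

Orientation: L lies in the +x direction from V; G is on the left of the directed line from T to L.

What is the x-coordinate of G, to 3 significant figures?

43.3

V is at the origin; VL is horizontal with |VL| = 54.0 and L in +x, so L = (54.0, 0). VT runs at 36.5° with |VT| = 25.2, so T = (20.3, 15.0). G is determined by |TG| = 25.6 and |GL| = 28.2 together: it lies at the intersection of circle(T, 25.6) and circle(L, 28.2). With |TL| = 36.9, the foot of the radical line on TL is 16.6 from T and the perpendicular offset is √(25.6² − 16.6²) = 19.5. Taking the left-of-TL solution: G = (43.3, 26.1).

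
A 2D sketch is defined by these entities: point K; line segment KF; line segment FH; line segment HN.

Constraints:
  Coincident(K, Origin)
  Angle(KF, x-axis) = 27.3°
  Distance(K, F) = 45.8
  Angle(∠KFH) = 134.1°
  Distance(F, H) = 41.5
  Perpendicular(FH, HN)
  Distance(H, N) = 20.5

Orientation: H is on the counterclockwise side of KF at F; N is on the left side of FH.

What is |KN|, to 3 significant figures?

74.4

K is at the origin; KF runs at 27.3° with length 45.8, so F = 45.8·(cos 27.3°, sin 27.3°) = (40.7, 21.0). ∠KFH = 134.1°, so FH runs at 27.3° + (180° − 134.1°) = 73.2° from the x-axis; with |FH| = 41.5, H = F + 41.5·(cos 73.2°, sin 73.2°) = (52.7, 60.7). FH ⟂ HN; with |HN| = 20.5 on the left of FH, N = H + 20.5·(-0.957, 0.289) = (33.1, 66.7). Then |KN| = |N − K| = 74.4.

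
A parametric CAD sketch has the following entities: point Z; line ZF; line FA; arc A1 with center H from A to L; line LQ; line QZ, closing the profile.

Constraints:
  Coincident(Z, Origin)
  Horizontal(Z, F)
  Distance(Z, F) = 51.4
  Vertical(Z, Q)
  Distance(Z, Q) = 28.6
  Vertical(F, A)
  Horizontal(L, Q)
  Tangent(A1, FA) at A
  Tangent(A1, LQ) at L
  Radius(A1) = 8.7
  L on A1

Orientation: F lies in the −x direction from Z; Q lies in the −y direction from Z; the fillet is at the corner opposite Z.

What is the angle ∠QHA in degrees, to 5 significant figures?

168.48°

The virtual corner opposite Z is at (-51.400, -28.600). The tangent condition forces HA to be normal to FA and since A1 is tangent to LQ there, HL ⟂ LQ, with radius 8.7, so the center H sits 8.7 in from both sides at H = (-42.700, -19.900). That places the tangent points at A = (-51.400, -19.900) on FA and L = (-42.700, -28.600) on LQ. Then cos ∠QHA = HQ·HA / (|HQ||HA|), giving 168.48°.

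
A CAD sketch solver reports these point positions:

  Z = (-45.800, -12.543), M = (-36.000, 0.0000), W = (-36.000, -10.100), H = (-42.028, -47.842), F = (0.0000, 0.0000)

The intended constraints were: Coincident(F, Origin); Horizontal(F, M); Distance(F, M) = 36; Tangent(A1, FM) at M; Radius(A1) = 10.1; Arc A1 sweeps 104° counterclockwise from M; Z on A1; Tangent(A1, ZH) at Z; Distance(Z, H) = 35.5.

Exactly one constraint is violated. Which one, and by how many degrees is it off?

Tangent(A1, ZH) at Z — off by 7.90°.

F = (0.00, 0.00) ✓; F.y = 0.00, M.y = 0.00 ✓; |FM| = 36.00 ✓; ∠(WM, MF) = 90.00° ✓; |WM| = 10.10 ✓; bearing(W→Z) − bearing(W→M) = 104.0° ✓; |WZ| = 10.10 ✓; ∠(WZ, ZH) = 97.90° ✗; |ZH| = 35.50 ✓.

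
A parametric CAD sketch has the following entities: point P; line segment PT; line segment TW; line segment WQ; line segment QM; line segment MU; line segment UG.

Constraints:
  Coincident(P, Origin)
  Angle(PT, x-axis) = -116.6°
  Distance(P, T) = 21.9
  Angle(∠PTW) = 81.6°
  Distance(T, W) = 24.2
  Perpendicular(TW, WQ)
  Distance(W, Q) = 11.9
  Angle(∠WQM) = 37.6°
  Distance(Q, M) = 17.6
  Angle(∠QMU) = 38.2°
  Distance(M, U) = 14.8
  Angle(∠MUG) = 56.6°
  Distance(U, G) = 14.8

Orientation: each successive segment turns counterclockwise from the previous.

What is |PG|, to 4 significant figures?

17.00

P is at the origin; PT runs at -116.6° with length 21.9, so T = (-9.806, -19.58). ∠PTW = 81.6° gives TW at -18.20° from the x-axis; with |TW| = 24.2, W = (13.18, -27.14). The perpendicularity gives WQ at right angles to TW, so WQ runs at 71.80°; with |WQ| = 11.9, Q = (16.90, -15.84). ∠WQM = 37.6° gives QM at -145.8° from the x-axis; with |QM| = 17.6, M = (2.344, -25.73). ∠QMU = 38.2° gives MU at -4.000° from the x-axis; with |MU| = 14.8, U = (17.11, -26.76). ∠MUG = 56.6° gives UG at 119.4° from the x-axis; with |UG| = 14.8, G = (9.842, -13.87). Then |PG| = |G − P| = 17.00.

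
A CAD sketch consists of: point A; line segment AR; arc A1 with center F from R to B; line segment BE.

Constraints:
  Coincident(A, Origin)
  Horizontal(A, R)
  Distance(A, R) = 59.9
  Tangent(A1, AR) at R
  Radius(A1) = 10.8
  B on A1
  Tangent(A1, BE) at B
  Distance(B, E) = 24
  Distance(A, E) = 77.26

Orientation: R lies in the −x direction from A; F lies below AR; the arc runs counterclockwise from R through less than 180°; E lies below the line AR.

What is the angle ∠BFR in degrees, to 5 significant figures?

95.067°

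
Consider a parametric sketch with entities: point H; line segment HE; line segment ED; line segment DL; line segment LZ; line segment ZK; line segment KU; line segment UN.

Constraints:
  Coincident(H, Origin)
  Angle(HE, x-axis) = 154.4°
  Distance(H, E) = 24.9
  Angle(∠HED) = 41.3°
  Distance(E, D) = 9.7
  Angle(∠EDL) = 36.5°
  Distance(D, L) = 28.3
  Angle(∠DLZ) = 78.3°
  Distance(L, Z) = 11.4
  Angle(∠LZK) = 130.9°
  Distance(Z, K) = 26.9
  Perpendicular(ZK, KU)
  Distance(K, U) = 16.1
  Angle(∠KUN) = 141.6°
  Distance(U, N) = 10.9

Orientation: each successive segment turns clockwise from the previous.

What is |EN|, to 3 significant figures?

13.0

H is at the origin; HE runs at 154.4° with length 24.9, so E = (-22.5, 10.8). ∠HED = 41.3° gives ED at 15.7° from the x-axis; with |ED| = 9.7, D = (-13.1, 13.4). ∠EDL = 36.5° gives DL at -128° from the x-axis; with |DL| = 28.3, L = (-30.5, -8.98). ∠DLZ = 78.3° gives LZ at 130° from the x-axis; with |LZ| = 11.4, Z = (-37.9, -0.309). ∠LZK = 130.9° gives ZK at 81.4° from the x-axis; with |ZK| = 26.9, K = (-33.8, 26.3). ZK is perpendicular to KU, so KU runs at -8.60°; with |KU| = 16.1, U = (-17.9, 23.9). ∠KUN = 141.6° gives UN at -47.0° from the x-axis; with |UN| = 10.9, N = (-10.5, 15.9). Then |EN| = |N − E| = 13.0.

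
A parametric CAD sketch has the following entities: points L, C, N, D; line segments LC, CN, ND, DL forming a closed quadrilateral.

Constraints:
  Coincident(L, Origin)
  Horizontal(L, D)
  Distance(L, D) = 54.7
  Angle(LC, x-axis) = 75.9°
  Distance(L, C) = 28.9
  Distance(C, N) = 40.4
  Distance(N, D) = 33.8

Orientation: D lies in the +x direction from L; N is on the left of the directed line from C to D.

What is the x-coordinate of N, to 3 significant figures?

47.1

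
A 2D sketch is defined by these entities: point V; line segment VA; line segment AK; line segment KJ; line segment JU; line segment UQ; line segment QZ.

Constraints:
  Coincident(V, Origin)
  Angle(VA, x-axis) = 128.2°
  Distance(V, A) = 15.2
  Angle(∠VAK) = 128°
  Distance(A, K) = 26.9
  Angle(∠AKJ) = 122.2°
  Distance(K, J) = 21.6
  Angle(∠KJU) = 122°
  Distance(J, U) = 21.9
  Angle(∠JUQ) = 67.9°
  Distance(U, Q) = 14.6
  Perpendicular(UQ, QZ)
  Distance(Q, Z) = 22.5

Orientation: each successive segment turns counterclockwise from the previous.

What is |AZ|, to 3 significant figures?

37.8

V is at the origin; VA runs at 128.2° with length 15.2, so A = (-9.40, 11.9). ∠VAK = 128.0° gives AK at -180° from the x-axis; with |AK| = 26.9, K = (-36.3, 11.9). ∠AKJ = 122.2° gives KJ at -122° from the x-axis; with |KJ| = 21.6, J = (-47.7, -6.47). ∠KJU = 122.0° gives JU at -64.0° from the x-axis; with |JU| = 21.9, U = (-38.1, -26.2). ∠JUQ = 67.9° gives UQ at 48.1° from the x-axis; with |UQ| = 14.6, Q = (-28.4, -15.3). UQ is perpendicular to QZ, so QZ runs at 138°; with |QZ| = 22.5, Z = (-45.1, -0.257). Then |AZ| = |Z − A| = 37.8.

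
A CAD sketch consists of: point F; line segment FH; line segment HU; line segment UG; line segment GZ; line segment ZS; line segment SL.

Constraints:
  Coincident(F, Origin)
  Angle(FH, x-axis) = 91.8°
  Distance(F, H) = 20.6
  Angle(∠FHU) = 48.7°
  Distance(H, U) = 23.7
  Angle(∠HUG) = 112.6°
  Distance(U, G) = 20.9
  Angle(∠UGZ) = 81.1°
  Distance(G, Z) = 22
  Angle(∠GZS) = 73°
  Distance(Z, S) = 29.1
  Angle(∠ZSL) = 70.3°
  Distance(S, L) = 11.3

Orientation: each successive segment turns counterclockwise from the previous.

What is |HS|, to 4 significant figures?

12.86

∠UGZ = 81.1° gives GZ at 29.40° from the x-axis; with |GZ| = 22.0, Z = (8.534, -4.380). ∠GZS = 73.0° gives ZS at 136.4° from the x-axis; with |ZS| = 29.1, S = (-12.54, 15.69). Then |HS| = |S − H| = 12.86.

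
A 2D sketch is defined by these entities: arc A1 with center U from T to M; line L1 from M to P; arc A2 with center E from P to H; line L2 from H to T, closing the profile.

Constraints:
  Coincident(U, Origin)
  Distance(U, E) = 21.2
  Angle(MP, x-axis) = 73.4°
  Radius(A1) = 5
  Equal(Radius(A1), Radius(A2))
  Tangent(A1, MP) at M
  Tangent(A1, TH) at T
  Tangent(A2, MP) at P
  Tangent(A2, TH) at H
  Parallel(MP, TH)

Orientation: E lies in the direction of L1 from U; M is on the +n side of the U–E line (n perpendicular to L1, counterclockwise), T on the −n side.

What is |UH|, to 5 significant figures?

21.782

The slot axis is L1's direction at 73.4°, so u = (cos 73.4°, sin 73.4°) = (0.28569, 0.95832) and n = (−sin 73.4°, cos 73.4°) = (-0.95832, 0.28569). U is at the origin and E lies 21.2 along u from U, so E = 21.2·u = (6.0566, 20.316). Tangency of A1 to both parallel lines with radius 5.0 puts M and T at U ± 5.0·n: M = (-4.7916, 1.4284), T = (4.7916, -1.4284). Equal radii place P and H the same way about E: P = E + 5.0·n = (1.2650, 21.745), H = E − 5.0·n = (10.848, 18.888). Then |UH| = |H − U| = 21.782.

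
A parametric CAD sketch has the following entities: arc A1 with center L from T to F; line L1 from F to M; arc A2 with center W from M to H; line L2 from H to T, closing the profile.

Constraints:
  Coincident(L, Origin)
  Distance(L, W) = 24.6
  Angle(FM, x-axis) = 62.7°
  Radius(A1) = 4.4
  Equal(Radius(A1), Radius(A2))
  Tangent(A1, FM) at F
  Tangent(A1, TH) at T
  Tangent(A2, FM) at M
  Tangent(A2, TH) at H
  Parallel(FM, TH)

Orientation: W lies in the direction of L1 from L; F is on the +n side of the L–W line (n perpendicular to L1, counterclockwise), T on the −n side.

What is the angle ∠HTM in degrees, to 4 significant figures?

19.68°

Tangency of A1 to both parallel lines with radius 4.4 puts F and T at L ± 4.4·n: F = (-3.910, 2.018), T = (3.910, -2.018). Equal radii place M and H the same way about W: M = W + 4.4·n = (7.373, 23.88), H = W − 4.4·n = (15.19, 19.84). Then cos ∠HTM = TH·TM / (|TH||TM|), giving 19.68°.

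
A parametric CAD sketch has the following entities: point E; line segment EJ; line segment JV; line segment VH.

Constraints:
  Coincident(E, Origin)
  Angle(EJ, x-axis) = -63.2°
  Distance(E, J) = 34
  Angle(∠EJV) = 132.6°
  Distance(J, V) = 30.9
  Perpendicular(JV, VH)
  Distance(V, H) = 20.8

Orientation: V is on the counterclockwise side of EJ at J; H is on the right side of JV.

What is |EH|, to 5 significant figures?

70.759

∠EJV = 132.6°, so JV runs at -63.2° + (180° − 132.6°) = -15.800° from the x-axis; with |JV| = 30.9, V = J + 30.9·(cos -15.800°, sin -15.800°) = (45.062, -38.761). JV is perpendicular to VH; with |VH| = 20.8 on the right of JV, H = V + 20.8·(-0.27228, -0.96222) = (39.399, -58.776). Then |EH| = |H − E| = 70.759.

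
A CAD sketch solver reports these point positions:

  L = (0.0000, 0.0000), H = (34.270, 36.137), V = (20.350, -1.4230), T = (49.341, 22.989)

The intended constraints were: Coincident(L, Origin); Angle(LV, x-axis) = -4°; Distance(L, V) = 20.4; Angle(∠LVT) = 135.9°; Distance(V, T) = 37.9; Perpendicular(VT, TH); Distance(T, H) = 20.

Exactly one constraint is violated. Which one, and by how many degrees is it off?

Perpendicular(VT, TH) — off by 8.80°.

L = (0.00, 0.00) ✓; LV at -4.000° ✓; |LV| = 20.40 ✓; ∠LVT = 135.9° ✓; |VT| = 37.90 ✓; ∠(VT, TH) = 98.80° ✗; |TH| = 20.00 ✓.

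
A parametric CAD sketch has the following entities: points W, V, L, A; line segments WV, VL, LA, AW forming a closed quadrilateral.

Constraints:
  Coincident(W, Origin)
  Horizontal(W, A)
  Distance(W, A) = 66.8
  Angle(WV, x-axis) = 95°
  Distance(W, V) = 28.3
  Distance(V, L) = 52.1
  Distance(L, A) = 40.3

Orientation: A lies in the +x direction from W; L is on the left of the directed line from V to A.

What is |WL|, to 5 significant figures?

60.917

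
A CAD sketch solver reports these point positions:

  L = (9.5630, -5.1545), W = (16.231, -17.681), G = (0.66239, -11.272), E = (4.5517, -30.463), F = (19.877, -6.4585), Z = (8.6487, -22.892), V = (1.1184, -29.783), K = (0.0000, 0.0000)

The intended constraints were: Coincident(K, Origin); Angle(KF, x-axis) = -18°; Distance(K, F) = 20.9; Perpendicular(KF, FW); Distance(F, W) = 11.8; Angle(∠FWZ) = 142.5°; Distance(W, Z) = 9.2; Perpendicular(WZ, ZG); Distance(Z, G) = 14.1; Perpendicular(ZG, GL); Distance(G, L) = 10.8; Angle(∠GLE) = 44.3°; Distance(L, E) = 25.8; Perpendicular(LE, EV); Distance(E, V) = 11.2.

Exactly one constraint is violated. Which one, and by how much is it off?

Distance(E, V) = 11.2 — off by 7.70.

K = (0.00, 0.00) ✓; KF at -18.00° ✓; |KF| = 20.90 ✓; ∠(KF, FW) = 90.00° ✓; |FW| = 11.80 ✓; ∠FWZ = 142.5° ✓; |WZ| = 9.200 ✓; ∠(WZ, ZG) = 90.00° ✓; |ZG| = 14.10 ✓; ∠(ZG, GL) = 90.00° ✓; |GL| = 10.80 ✓; ∠GLE = 44.30° ✓; |LE| = 25.80 ✓; ∠(LE, EV) = 90.00° ✓; |EV| = 3.500 ✗.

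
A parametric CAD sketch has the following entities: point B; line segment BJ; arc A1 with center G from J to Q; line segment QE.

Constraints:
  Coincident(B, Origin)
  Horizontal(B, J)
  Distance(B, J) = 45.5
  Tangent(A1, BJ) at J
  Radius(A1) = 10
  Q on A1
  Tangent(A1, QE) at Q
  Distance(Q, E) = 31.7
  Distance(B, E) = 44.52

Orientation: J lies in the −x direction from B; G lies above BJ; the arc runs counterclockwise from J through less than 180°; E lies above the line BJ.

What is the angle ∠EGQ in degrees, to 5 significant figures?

72.492°

B is at the origin; B and J share the same y with |BJ| = 45.5 and J on the −x side, so J = (-45.500, 0.0000). The tangent condition forces GJ to be normal to BJ, so G = J + (0, 10) = (-45.500, 10.000). Since GQ ⟂ QE (tangency), |GE| = √(10.0² + 31.7²) = 33.240 regardless of where Q sits on A1. So E lies on both circle(B, 44.52) and circle(G, 33.240); the above-BJ intersection is E = (-25.461, 36.521). Q is the foot of the tangent from E: Q = (-36.077, 6.6511).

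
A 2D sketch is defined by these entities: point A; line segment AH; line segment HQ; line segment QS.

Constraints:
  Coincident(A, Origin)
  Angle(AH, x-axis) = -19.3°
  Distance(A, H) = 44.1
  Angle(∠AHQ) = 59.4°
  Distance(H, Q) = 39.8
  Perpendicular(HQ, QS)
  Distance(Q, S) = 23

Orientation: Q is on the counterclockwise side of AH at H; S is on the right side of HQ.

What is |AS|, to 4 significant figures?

63.38

∠AHQ = 59.4°, so HQ runs at -19.3° + (180° − 59.4°) = 101.3° from the x-axis; with |HQ| = 39.8, Q = H + 39.8·(cos 101.3°, sin 101.3°) = (33.82, 24.45). HQ ⟂ QS; with |QS| = 23.0 on the right of HQ, S = Q + 23.0·(0.9806, 0.1959) = (56.38, 28.96). Then |AS| = |S − A| = 63.38.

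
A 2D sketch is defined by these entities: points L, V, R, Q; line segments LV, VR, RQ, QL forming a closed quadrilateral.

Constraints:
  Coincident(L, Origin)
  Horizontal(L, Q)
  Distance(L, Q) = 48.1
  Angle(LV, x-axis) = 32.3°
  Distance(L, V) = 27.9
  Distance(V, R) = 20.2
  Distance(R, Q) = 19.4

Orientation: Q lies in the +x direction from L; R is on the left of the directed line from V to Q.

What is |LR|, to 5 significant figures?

47.306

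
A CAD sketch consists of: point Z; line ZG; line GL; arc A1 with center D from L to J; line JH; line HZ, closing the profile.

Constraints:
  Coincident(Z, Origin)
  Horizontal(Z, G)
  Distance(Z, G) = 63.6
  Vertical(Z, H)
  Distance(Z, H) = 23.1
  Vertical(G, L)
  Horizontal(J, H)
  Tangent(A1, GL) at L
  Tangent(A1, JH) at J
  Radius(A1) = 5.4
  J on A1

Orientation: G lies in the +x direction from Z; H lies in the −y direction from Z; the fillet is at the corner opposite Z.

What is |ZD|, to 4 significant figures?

60.83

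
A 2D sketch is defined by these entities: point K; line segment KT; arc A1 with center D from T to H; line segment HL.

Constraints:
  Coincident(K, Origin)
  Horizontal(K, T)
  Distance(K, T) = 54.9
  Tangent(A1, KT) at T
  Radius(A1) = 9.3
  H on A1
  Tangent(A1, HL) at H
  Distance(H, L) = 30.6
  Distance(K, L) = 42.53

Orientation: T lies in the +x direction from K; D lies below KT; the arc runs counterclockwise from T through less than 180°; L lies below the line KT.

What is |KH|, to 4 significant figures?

47.31

Checks: K.y = 0.00, T.y = 0.00 ✓; |DH| = 9.300 ✓; ∠(DH, HL) = 90.00° ✓; |HL| = 30.60 ✓; |KL| = 42.53 ✓.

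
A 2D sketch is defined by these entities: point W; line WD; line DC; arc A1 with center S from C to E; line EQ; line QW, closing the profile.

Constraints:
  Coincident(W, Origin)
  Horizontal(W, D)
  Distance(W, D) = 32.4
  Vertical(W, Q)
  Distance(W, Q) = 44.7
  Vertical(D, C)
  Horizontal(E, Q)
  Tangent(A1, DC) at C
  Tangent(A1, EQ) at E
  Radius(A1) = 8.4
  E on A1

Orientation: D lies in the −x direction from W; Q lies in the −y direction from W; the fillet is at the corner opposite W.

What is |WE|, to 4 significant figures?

50.74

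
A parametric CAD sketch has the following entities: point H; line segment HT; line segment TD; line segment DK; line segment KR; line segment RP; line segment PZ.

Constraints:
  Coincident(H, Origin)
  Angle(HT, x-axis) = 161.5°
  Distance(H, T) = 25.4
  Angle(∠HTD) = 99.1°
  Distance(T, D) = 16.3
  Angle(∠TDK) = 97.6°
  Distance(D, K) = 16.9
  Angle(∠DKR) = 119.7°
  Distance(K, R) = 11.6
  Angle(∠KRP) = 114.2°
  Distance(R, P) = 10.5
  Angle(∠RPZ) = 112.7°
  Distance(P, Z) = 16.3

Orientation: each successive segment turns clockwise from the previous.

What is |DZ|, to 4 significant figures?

14.79

∠KRP = 114.2° gives RP at -127.9° from the x-axis; with |RP| = 10.5, P = (-5.556, 5.073). ∠RPZ = 112.7° gives PZ at 164.8° from the x-axis; with |PZ| = 16.3, Z = (-21.29, 9.346). Then |DZ| = |Z − D| = 14.79.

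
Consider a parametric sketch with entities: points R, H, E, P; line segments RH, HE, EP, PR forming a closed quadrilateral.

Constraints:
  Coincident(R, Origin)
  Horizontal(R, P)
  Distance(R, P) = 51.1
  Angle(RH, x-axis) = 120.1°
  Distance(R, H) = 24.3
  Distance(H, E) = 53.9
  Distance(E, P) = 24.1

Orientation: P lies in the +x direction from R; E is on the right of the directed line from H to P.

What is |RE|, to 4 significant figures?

32.64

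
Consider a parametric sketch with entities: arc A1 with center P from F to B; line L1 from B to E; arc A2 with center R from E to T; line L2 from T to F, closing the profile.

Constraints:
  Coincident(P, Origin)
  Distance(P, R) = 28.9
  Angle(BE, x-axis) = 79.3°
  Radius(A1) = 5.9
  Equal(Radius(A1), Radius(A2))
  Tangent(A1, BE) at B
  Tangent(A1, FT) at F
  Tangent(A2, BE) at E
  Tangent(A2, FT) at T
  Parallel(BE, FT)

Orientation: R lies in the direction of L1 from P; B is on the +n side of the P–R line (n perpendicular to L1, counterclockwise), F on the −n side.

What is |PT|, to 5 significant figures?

29.496

The slot axis is L1's direction at 79.3°, so u = (cos 79.3°, sin 79.3°) = (0.18567, 0.98261) and n = (−sin 79.3°, cos 79.3°) = (-0.98261, 0.18567). P is at the origin and R lies 28.9 along u from P, so R = 28.9·u = (5.3658, 28.398). Tangency of A1 to both parallel lines with radius 5.9 puts B and F at P ± 5.9·n: B = (-5.7974, 1.0954), F = (5.7974, -1.0954). Equal radii place E and T the same way about R: E = R + 5.9·n = (-0.43165, 29.493), T = R − 5.9·n = (11.163, 27.302). Then |PT| = |T − P| = 29.496.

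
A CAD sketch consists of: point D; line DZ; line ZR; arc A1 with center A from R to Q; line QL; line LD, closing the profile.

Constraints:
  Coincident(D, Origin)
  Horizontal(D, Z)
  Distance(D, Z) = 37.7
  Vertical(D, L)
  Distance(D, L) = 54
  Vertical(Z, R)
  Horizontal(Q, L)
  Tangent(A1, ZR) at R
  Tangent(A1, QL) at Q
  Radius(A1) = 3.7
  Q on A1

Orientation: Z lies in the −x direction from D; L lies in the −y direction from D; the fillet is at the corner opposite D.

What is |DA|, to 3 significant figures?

60.7

D is at the origin; D and Z share the same y with |DZ| = 37.7 and Z on the −x side, so Z = (-37.7, 0.00). D and L share the same x with |DL| = 54.0 and L on the −y side, so L = (0.00, -54.0). The virtual corner opposite D is at (-37.7, -54.0). Tangency of A1 to ZR means the radius AR is perpendicular to ZR and A1 meets QL tangentially, so AQ is at right angles to QL, with radius 3.7, so the center A sits 3.7 in from both sides at A = (-34.0, -50.3). Then |DA| = |A − D| = 60.7.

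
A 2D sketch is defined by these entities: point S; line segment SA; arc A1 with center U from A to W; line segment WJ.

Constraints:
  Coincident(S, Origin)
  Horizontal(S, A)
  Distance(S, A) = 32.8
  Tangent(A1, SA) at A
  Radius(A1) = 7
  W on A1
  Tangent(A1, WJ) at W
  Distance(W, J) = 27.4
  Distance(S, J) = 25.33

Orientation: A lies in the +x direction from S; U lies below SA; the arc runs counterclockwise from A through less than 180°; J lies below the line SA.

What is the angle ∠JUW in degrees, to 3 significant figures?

75.7°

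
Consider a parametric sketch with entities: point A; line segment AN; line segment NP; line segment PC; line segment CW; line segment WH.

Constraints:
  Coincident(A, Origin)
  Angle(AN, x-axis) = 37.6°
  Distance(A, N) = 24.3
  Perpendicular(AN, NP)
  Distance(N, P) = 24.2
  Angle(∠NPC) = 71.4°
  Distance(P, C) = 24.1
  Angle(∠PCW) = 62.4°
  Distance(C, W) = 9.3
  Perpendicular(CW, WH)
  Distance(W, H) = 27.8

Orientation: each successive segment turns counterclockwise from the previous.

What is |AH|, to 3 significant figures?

40.7

A is at the origin; AN runs at 37.6° with length 24.3, so N = (19.3, 14.8). The perpendicularity gives NP at right angles to AN, so NP runs at 128°; with |NP| = 24.2, P = (4.49, 34.0). ∠NPC = 71.4° gives PC at -124° from the x-axis; with |PC| = 24.1, C = (-8.92, 14.0). ∠PCW = 62.4° gives CW at -6.20° from the x-axis; with |CW| = 9.3, W = (0.326, 13.0). CW is perpendicular to WH, so WH runs at 83.8°; with |WH| = 27.8, H = (3.33, 40.6). Then |AH| = |H − A| = 40.7.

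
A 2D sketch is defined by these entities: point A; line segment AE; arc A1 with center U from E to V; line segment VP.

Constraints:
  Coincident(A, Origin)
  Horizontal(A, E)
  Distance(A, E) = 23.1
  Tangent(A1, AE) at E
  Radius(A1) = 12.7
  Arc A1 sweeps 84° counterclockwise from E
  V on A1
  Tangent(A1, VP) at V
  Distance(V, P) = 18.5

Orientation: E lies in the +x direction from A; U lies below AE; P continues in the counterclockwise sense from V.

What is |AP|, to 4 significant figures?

30.97

On A1, E sits at bearing 90° from U; an 84° counterclockwise sweep puts V at bearing 174°, so V = U + 12.7·(cos 174°, sin 174°) = (10.47, -11.37). Since A1 is tangent to VP there, UV ⟂ VP, so VP runs along (−sin 174°, cos 174°); with |VP| = 18.5, P = (8.536, -29.77). Then |AP| = |P − A| = 30.97.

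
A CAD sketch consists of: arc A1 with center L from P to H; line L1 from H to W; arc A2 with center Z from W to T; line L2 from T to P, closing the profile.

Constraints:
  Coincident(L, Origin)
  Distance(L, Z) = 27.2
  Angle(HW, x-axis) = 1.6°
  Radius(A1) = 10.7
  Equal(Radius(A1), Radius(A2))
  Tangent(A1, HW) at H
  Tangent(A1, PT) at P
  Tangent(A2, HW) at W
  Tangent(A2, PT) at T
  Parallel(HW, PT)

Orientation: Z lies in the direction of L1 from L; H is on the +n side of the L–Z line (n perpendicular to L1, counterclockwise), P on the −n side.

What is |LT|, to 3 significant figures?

29.2

The slot axis is L1's direction at 1.6°, so u = (cos 1.6°, sin 1.6°) = (1.00, 0.0279) and n = (−sin 1.6°, cos 1.6°) = (-0.0279, 1.00). L is at the origin and Z lies 27.2 along u from L, so Z = 27.2·u = (27.2, 0.759). Tangency of A1 to both parallel lines with radius 10.7 puts H and P at L ± 10.7·n: H = (-0.299, 10.7), P = (0.299, -10.7). Equal radii place W and T the same way about Z: W = Z + 10.7·n = (26.9, 11.5), T = Z − 10.7·n = (27.5, -9.94). Then |LT| = |T − L| = 29.2.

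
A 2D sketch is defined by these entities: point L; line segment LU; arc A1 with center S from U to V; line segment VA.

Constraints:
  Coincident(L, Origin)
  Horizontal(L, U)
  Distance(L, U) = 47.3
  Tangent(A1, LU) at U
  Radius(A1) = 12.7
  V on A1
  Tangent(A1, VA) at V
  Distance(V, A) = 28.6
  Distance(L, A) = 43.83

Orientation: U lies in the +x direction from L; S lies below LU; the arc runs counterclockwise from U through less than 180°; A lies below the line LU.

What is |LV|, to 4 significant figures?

36.33

Checks: ∠(SU, UL) = 90.00° ✓; |SU| = 12.70 ✓; |SV| = 12.70 ✓; ∠(SV, VA) = 90.00° ✓; |VA| = 28.60 ✓; |LA| = 43.83 ✓.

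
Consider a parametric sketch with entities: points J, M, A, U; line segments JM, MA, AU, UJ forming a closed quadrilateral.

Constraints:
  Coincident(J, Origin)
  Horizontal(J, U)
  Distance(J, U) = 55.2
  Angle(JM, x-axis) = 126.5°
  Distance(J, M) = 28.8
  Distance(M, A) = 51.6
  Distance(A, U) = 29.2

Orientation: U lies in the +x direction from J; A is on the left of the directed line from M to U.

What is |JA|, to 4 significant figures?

40.04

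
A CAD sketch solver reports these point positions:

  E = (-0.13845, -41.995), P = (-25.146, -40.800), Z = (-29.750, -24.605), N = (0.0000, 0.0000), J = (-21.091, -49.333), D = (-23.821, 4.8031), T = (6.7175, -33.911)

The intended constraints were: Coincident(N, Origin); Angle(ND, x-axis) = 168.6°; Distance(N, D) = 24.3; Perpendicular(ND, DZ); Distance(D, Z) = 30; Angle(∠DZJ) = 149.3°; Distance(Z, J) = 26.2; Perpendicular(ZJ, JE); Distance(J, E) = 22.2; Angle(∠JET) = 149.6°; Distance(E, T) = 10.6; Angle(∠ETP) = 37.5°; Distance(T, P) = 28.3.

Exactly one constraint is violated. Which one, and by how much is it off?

Distance(T, P) = 28.3 — off by 4.30.

N = (0.00, 0.00) ✓; ND at 168.6° ✓; |ND| = 24.30 ✓; ∠(ND, DZ) = 90.00° ✓; |DZ| = 30.00 ✓; ∠DZJ = 149.3° ✓; |ZJ| = 26.20 ✓; ∠(ZJ, JE) = 90.00° ✓; |JE| = 22.20 ✓; ∠JET = 149.6° ✓; |ET| = 10.60 ✓; ∠ETP = 37.50° ✓; |TP| = 32.60 ✗.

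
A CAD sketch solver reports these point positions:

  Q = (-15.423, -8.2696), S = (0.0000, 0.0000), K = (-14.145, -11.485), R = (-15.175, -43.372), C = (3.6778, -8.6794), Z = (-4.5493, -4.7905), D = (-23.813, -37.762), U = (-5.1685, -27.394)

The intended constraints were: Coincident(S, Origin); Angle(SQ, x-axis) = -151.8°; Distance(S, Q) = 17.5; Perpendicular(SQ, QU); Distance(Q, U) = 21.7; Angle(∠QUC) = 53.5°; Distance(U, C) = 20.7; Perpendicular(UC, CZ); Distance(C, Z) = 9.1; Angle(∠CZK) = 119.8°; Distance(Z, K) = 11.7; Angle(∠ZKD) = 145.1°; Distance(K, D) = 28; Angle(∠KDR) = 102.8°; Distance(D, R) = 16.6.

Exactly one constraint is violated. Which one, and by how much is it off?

Distance(D, R) = 16.6 — off by 6.30.

S = (0.00, 0.00) ✓; SQ at -151.8° ✓; |SQ| = 17.50 ✓; ∠(SQ, QU) = 90.00° ✓; |QU| = 21.70 ✓; ∠QUC = 53.50° ✓; |UC| = 20.70 ✓; ∠(UC, CZ) = 90.00° ✓; |CZ| = 9.100 ✓; ∠CZK = 119.8° ✓; |ZK| = 11.70 ✓; ∠ZKD = 145.1° ✓; |KD| = 28.00 ✓; ∠KDR = 102.8° ✓; |DR| = 10.30 ✗.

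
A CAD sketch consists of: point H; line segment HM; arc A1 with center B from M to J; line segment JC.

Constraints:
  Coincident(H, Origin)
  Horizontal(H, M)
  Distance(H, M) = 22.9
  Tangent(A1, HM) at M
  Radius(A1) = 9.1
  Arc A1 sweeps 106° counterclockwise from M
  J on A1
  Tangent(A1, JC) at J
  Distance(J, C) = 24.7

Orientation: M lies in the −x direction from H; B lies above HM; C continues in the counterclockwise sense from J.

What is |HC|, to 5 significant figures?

41.098

H is at the origin; H and M share the same y with |HM| = 22.9 and M on the −x side, so M = (-22.900, 0.0000). Tangency of A1 to HM means the radius BM is perpendicular to HM, so B = M + (0, 9.1) = (-22.900, 9.1000). On A1, M sits at bearing -90° from B; a 106° counterclockwise sweep puts J at bearing 16°, so J = B + 9.1·(cos 16°, sin 16°) = (-14.153, 11.608). The tangent condition forces BJ to be normal to JC, so JC runs along (−sin 16°, cos 16°); with |JC| = 24.7, C = (-20.961, 35.351). Then |HC| = |C − H| = 41.098.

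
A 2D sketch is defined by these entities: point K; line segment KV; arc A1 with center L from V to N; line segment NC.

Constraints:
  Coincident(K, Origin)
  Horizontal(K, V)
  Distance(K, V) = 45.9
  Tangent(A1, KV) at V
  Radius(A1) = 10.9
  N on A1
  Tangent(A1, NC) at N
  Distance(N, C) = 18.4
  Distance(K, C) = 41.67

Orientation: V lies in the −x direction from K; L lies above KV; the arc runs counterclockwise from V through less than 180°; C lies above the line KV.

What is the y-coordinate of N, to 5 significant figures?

8.8775

Checks: K = (0.00, 0.00) ✓; |LN| = 10.90 ✓; ∠(LN, NC) = 90.00° ✓; |NC| = 18.40 ✓; |KC| = 41.67 ✓.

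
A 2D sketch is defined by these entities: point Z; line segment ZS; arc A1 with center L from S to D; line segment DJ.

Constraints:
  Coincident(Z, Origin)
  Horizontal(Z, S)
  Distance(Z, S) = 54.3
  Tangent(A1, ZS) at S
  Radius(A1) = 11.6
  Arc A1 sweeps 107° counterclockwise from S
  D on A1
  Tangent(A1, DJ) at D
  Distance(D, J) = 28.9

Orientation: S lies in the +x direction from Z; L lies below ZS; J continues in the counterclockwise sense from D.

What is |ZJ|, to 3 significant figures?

67.0

On A1, S sits at bearing 90° from L; a 107° counterclockwise sweep puts D at bearing 197°, so D = L + 11.6·(cos 197°, sin 197°) = (43.2, -15.0). A1 meets DJ tangentially, so LD is at right angles to DJ, so DJ runs along (−sin 197°, cos 197°); with |DJ| = 28.9, J = (51.7, -42.6). Then |ZJ| = |J − Z| = 67.0.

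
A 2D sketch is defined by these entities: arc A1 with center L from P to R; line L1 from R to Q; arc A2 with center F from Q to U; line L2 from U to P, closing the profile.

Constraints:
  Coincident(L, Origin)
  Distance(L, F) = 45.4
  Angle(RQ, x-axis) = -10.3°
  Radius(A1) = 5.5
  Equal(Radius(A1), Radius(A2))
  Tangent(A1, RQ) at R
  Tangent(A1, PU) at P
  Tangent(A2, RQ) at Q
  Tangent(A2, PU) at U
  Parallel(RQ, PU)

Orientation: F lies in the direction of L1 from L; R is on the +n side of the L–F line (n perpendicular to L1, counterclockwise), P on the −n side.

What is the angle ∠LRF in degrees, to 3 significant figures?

83.1°

The slot axis is L1's direction at -10.3°, so u = (cos -10.3°, sin -10.3°) = (0.984, -0.179) and n = (−sin -10.3°, cos -10.3°) = (0.179, 0.984). L is at the origin and F lies 45.4 along u from L, so F = 45.4·u = (44.7, -8.12). Tangency of A1 to both parallel lines with radius 5.5 puts R and P at L ± 5.5·n: R = (0.983, 5.41), P = (-0.983, -5.41). Then cos ∠LRF = RL·RF / (|RL||RF|), giving 83.1°.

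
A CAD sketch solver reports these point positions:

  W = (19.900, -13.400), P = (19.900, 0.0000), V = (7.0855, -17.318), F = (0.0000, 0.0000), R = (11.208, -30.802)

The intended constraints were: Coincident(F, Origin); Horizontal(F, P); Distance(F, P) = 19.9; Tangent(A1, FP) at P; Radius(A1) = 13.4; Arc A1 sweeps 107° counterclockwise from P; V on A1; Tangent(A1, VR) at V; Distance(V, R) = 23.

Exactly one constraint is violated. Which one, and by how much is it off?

Distance(V, R) = 23 — off by 8.90.

F = (0.00, 0.00) ✓; F.y = 0.00, P.y = 0.00 ✓; |FP| = 19.90 ✓; ∠(WP, PF) = 90.00° ✓; |WP| = 13.40 ✓; bearing(W→V) − bearing(W→P) = 107.0° ✓; |WV| = 13.40 ✓; ∠(WV, VR) = 90.00° ✓; |VR| = 14.10 ✗.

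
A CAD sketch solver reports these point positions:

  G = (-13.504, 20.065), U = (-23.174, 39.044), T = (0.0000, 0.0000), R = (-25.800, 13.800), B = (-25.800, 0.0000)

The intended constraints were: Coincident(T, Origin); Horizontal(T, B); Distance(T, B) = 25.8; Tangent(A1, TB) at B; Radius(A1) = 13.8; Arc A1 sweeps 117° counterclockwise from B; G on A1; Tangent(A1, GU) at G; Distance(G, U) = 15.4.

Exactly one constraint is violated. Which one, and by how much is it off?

Distance(G, U) = 15.4 — off by 5.90.

T = (0.00, 0.00) ✓; T.y = 0.00, B.y = 0.00 ✓; |TB| = 25.80 ✓; ∠(RB, BT) = 90.00° ✓; |RB| = 13.80 ✓; bearing(R→G) − bearing(R→B) = 117.0° ✓; |RG| = 13.80 ✓; ∠(RG, GU) = 90.00° ✓; |GU| = 21.30 ✗.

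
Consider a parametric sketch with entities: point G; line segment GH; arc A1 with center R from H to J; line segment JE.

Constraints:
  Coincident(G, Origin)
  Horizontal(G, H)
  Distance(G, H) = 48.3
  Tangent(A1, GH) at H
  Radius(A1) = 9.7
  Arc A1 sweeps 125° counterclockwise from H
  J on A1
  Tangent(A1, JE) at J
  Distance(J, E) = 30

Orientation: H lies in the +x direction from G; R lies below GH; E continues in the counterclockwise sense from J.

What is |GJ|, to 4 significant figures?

43.14

The tangent condition forces RH to be normal to GH, so R = H + (0, -9.7) = (48.30, -9.700). On A1, H sits at bearing 90° from R; a 125° counterclockwise sweep puts J at bearing 215°, so J = R + 9.7·(cos 215°, sin 215°) = (40.35, -15.26). Then |GJ| = |J − G| = 43.14.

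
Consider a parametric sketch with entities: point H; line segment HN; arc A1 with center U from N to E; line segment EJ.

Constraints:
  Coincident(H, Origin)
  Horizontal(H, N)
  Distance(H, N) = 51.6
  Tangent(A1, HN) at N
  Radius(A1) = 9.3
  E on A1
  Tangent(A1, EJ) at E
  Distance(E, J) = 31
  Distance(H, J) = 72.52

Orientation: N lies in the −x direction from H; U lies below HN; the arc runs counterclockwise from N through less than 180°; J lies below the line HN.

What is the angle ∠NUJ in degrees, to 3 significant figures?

165°

Checks: |UE| = 9.300 ✓; ∠(UE, EJ) = 90.00° ✓; |EJ| = 31.00 ✓; |HJ| = 72.52 ✓.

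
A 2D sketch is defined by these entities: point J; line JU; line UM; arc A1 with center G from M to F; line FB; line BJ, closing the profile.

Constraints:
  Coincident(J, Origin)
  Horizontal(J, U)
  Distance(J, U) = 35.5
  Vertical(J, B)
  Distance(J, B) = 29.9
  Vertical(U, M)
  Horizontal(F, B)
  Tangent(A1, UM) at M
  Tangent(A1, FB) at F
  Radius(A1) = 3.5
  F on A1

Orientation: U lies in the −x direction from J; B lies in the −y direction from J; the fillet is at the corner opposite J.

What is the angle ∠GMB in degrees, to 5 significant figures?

5.6307°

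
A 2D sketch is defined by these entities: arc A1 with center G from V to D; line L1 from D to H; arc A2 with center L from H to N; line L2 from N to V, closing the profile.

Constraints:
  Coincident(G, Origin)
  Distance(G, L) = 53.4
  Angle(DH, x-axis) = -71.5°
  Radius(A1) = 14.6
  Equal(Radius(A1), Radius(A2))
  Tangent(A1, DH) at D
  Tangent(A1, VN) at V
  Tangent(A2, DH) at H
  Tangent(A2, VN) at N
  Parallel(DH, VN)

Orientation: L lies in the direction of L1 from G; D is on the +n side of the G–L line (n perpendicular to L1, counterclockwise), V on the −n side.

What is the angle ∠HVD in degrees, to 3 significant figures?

61.3°

The slot axis is L1's direction at -71.5°, so u = (cos -71.5°, sin -71.5°) = (0.317, -0.948) and n = (−sin -71.5°, cos -71.5°) = (0.948, 0.317). G is at the origin and L lies 53.4 along u from G, so L = 53.4·u = (16.9, -50.6). Tangency of A1 to both parallel lines with radius 14.6 puts D and V at G ± 14.6·n: D = (13.8, 4.63), V = (-13.8, -4.63). Equal radii place H and N the same way about L: H = L + 14.6·n = (30.8, -46.0), N = L − 14.6·n = (3.10, -55.3). Then cos ∠HVD = VH·VD / (|VH||VD|), giving 61.3°.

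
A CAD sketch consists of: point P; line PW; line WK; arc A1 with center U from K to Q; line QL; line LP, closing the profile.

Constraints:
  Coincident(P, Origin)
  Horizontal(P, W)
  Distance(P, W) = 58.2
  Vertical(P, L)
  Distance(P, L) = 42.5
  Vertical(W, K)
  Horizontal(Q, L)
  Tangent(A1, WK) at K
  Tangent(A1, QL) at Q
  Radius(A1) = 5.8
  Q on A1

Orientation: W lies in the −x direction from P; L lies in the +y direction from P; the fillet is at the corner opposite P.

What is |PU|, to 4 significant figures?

63.97

P and L share the same x with |PL| = 42.5 and L on the +y side, so L = (0.000, 42.50). The virtual corner opposite P is at (-58.20, 42.50). A1 meets WK tangentially, so UK is at right angles to WK and since A1 is tangent to QL there, UQ ⟂ QL, with radius 5.8, so the center U sits 5.8 in from both sides at U = (-52.40, 36.70). Then |PU| = |U − P| = 63.97.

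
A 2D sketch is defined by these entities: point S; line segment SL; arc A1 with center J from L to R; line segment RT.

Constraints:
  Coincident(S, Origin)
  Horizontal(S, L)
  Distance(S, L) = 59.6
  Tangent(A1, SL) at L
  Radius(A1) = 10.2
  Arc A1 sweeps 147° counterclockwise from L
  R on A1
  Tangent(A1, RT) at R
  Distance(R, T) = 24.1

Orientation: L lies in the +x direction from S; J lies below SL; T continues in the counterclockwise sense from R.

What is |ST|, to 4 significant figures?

80.81

On A1, L sits at bearing 90° from J; a 147° counterclockwise sweep puts R at bearing 237°, so R = J + 10.2·(cos 237°, sin 237°) = (54.04, -18.75). Since A1 is tangent to RT there, JR ⟂ RT, so RT runs along (−sin 237°, cos 237°); with |RT| = 24.1, T = (74.26, -31.88). Then |ST| = |T − S| = 80.81.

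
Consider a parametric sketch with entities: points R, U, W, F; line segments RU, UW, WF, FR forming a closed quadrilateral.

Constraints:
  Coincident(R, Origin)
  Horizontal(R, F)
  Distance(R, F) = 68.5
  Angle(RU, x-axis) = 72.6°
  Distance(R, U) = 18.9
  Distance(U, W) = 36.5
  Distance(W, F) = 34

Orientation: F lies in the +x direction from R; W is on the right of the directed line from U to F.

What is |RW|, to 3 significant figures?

35.0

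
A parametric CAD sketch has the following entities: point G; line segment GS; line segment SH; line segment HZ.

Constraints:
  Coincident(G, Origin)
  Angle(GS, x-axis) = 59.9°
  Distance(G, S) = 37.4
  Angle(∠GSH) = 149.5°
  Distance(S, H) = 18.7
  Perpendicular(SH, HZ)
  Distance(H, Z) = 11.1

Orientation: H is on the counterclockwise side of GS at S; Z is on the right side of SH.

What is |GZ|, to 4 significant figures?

59.15

∠GSH = 149.5°, so SH runs at 59.9° + (180° − 149.5°) = 90.40° from the x-axis; with |SH| = 18.7, H = S + 18.7·(cos 90.40°, sin 90.40°) = (18.63, 51.06). SH ⟂ HZ; with |HZ| = 11.1 on the right of SH, Z = H + 11.1·(1.000, 0.006981) = (29.73, 51.13). Then |GZ| = |Z − G| = 59.15.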